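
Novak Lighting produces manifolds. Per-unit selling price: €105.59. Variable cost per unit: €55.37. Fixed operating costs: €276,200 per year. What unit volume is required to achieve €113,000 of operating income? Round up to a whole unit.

Unit CM = price − variable cost = €105.59 − €55.37 = €50.22.
Need Q such that Q × €50.22 − €276,200 = €113,000, i.e. Q = €389,200 / €50.22 = 7,749.90 → 7,750.

7,750 manifolds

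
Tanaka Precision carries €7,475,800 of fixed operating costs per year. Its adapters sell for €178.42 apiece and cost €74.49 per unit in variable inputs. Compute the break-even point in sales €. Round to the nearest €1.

€12,833,948

CM per unit = €178.42 − €74.49 = €103.93; CM ratio = €103.93 / €178.42 = 0.5825.
Break-even revenue = fixed costs × price ÷ CM = €7,475,800 × €178.42 ÷ €103.93 = €12,833,948.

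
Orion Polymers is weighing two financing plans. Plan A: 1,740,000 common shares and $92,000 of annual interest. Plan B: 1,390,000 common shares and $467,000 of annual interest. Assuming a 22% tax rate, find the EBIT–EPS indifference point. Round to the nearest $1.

Set EPS_A = EPS_B: (EBIT − $92,000)(1 − 0.22) ÷ 1,740,000 = (EBIT − $467,000)(1 − 0.22) ÷ 1,390,000.
Cancelling (1 − t) and cross-multiplying: 1,390,000·(EBIT − 92,000) = 1,740,000·(EBIT − 467,000).
Solving, EBIT = (467,000·1,740,000 − 92,000·1,390,000) / (1,740,000 − 1,390,000) = 684,700,000,000 / 350,000 = 1,956,285.71.

$1,956,286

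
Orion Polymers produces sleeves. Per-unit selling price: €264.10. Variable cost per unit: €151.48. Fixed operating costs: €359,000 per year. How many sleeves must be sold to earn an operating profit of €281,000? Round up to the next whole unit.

5,683 sleeves

Contribution margin per unit = €264.10 − €151.48 = €112.62.
Required volume = (fixed costs + target profit) ÷ CM = (€359,000 + €281,000) ÷ €112.62 = 5,682.83, so 5,683 sleeves.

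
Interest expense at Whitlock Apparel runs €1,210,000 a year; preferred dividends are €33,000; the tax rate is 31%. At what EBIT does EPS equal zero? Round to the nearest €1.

€1,257,826

Preferred dividends are paid after tax, so their pre-tax equivalent is €33,000 ÷ (1 − 0.31) = €47,826.09.
Financial break-even EBIT = interest + D_p ÷ (1 − t) = €1,210,000 + €47,826.09 = €1,257,826.09.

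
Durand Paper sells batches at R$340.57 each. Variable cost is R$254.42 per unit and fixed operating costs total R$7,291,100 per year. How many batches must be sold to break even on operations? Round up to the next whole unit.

Contribution margin per unit = R$340.57 − R$254.42 = R$86.15.
Units to break even: R$7,291,100 ÷ R$86.15 = 84,632.62, rounded up to 84,633.

84,633 batches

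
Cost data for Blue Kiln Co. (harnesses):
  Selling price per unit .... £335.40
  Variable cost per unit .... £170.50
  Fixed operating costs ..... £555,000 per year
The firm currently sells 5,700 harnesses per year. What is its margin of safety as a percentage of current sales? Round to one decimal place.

Contribution margin per unit = £335.40 − £170.50 = £164.90. Break-even units = £555,000 ÷ £164.90 = 3,365.68; break-even revenue = 3,365.68 × £335.40 = £1,128,847.79.
Current sales = 5,700 × £335.40 = £1,911,780.00.
Margin of safety = (£1,911,780.00 − £1,128,847.79) ÷ £1,911,780.00 = 41.0%.

41.0%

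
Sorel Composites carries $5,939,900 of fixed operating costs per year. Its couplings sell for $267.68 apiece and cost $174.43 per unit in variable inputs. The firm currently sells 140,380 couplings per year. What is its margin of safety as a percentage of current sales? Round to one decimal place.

54.6%

Each unit contributes $267.68 − $174.43 = $93.25. Break-even units = $5,939,900 ÷ $93.25 = 63,698.66; break-even revenue = 63,698.66 × $267.68 = $17,050,857.18.
Actual sales revenue = 140,380 × $267.68 = $37,576,918.40.
Margin of safety = ($37,576,918.40 − $17,050,857.18) ÷ $37,576,918.40 = 54.6%.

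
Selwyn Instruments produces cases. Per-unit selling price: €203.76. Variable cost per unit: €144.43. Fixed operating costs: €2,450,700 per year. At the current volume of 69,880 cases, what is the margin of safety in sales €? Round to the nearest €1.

€5,822,187

Contribution margin per unit = €203.76 − €144.43 = €59.33. Break-even units = €2,450,700 ÷ €59.33 = 41,306.25; break-even revenue = 41,306.25 × €203.76 = €8,416,562.14.
Actual sales revenue = 69,880 × €203.76 = €14,238,748.80.
Margin of safety = €14,238,748.80 − €8,416,562.14 = €5,822,187.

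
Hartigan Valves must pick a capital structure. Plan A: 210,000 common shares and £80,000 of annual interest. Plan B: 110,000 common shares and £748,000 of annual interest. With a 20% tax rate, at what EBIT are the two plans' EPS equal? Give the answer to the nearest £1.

£1,482,800

Set EPS_A = EPS_B: (EBIT − £80,000)(1 − 0.20) ÷ 210,000 = (EBIT − £748,000)(1 − 0.20) ÷ 110,000.
The (1 − t) factor cancels: (EBIT − 80,000) × 110,000 = (EBIT − 748,000) × 210,000.
EBIT × (210,000 − 110,000) = 748,000 × 210,000 − 80,000 × 110,000 = 148,280,000,000, so EBIT = 148,280,000,000 ÷ 100,000 = 1,482,800.00.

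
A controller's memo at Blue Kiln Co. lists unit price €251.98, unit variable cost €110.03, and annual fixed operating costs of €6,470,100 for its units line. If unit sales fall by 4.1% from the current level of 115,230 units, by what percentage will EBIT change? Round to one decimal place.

Contribution at this volume is 115,230 × €141.95 = €16,356,898.50.
Operating income = contribution − fixed costs = €16,356,898.50 − €6,470,100 = €9,886,798.50.
So DOL = total CM / EBIT = €16,356,898.50 / €9,886,798.50 = 1.6544.
So EBIT moves 1.6544 × (-4.1%) = -6.8%.

-6.8%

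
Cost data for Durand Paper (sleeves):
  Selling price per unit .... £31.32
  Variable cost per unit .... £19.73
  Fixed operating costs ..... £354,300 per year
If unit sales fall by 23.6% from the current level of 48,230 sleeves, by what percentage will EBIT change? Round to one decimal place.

Contribution at this volume is 48,230 × £11.59 = £558,985.70.
Subtracting fixed costs: EBIT = £558,985.70 − £354,300 = £204,685.70.
Degree of operating leverage = £558,985.70 / £204,685.70 = 2.7309.
So EBIT moves 2.7309 × (-23.6%) = -64.5%.

-64.5%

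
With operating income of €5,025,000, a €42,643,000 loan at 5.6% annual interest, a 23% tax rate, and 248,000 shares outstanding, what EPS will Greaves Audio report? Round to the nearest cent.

Pre-tax income = €5,025,000 − €2,388,008.00 = €2,636,992.00.
Net income = €2,636,992.00 × (1 − 0.23) = €2,030,483.84.
Per share: €2,030,483.84 / 248,000 shares = €8.19.

€8.19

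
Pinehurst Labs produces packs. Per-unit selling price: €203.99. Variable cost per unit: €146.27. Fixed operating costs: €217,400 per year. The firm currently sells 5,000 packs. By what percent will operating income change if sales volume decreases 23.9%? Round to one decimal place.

At 5,000 units, contribution = 5,000 × €57.72 = €288,600.00.
Operating income = contribution − fixed costs = €288,600.00 − €217,400 = €71,200.00.
So DOL = total CM / EBIT = €288,600.00 / €71,200.00 = 4.0534.
%ΔEBIT = DOL × %ΔSales = 4.0534 × -23.9% = -96.9%.

-96.9%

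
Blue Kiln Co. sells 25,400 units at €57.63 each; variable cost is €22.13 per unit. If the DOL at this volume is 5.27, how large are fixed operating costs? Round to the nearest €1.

€730,599

Total contribution margin = 25,400 × €35.50 = €901,700.00.
DOL = contribution / EBIT, so EBIT = €901,700.00 / 5.27 = €171,100.57.
Fixed costs = CM − EBIT = €901,700.00 − €171,100.57 = €730,599.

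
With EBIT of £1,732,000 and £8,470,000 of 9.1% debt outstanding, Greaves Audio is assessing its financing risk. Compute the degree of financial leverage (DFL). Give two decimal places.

1.80

Annual interest charges come to £770,770.00.
DFL = EBIT ÷ (EBIT − I) = £1,732,000 ÷ (£1,732,000 − £770,770.00) = £1,732,000 ÷ £961,230.00 = 1.8019.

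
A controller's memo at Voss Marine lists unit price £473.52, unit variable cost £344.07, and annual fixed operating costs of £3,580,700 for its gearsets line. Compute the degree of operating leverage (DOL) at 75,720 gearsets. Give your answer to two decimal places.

1.58

Total contribution margin = 75,720 × £129.45 = £9,801,954.00.
Subtracting fixed costs: EBIT = £9,801,954.00 − £3,580,700 = £6,221,254.00.
DOL = contribution ÷ EBIT = £9,801,954.00 ÷ £6,221,254.00 = 1.5756.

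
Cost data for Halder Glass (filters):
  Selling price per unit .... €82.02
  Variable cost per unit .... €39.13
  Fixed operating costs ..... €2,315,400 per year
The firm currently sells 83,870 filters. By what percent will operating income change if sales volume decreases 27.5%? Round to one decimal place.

Contribution at this volume is 83,870 × €42.89 = €3,597,184.30.
Operating income = contribution − fixed costs = €3,597,184.30 − €2,315,400 = €1,281,784.30.
Degree of operating leverage = €3,597,184.30 / €1,281,784.30 = 2.8064.
%ΔEBIT = DOL × %ΔSales = 2.8064 × -27.5% = -77.2%.

-77.2%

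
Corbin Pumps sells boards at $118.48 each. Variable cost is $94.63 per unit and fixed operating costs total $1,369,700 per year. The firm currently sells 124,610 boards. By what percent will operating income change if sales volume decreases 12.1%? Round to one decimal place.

-22.4%

At 124,610 units, contribution = 124,610 × $23.85 = $2,971,948.50.
EBIT = $2,971,948.50 − $1,369,700 = $1,602,248.50.
DOL = contribution ÷ EBIT = $2,971,948.50 ÷ $1,602,248.50 = 1.8549.
So EBIT moves 1.8549 × (-12.1%) = -22.4%.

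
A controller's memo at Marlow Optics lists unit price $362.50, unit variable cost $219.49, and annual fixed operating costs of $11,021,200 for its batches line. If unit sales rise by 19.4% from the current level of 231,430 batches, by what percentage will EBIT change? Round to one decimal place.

+29.1%

At 231,430 units, contribution = 231,430 × $143.01 = $33,096,804.30.
EBIT = $33,096,804.30 − $11,021,200 = $22,075,604.30.
Degree of operating leverage = $33,096,804.30 / $22,075,604.30 = 1.4992.
%ΔEBIT = DOL × %ΔSales = 1.4992 × +19.4% = +29.1%.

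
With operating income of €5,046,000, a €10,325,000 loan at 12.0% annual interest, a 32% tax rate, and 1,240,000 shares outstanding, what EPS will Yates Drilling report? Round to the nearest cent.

€2.09

Interest = €1,239,000.00, so EBT = €5,046,000 − €1,239,000.00 = €3,807,000.00.
After tax at 32%: net income = €3,807,000.00 × 0.68 = €2,588,760.00.
EPS = €2,588,760.00 ÷ 1,240,000 = €2.09.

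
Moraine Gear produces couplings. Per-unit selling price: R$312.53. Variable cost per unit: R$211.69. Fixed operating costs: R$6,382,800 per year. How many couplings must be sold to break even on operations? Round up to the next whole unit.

63,297 couplings

Contribution margin per unit = R$312.53 − R$211.69 = R$100.84.
Break-even Q = R$6,382,800 / R$100.84 = 63,296.31 → 63,297 couplings.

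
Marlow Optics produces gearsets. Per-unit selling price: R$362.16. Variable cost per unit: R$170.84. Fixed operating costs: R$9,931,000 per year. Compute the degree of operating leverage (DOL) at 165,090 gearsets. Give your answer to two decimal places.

1.46

Total contribution margin = 165,090 × R$191.32 = R$31,585,018.80.
Subtracting fixed costs: EBIT = R$31,585,018.80 − R$9,931,000 = R$21,654,018.80.
So DOL = total CM / EBIT = R$31,585,018.80 / R$21,654,018.80 = 1.4586.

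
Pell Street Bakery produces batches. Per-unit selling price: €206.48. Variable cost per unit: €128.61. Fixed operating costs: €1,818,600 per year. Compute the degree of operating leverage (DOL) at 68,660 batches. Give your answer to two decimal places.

Total contribution margin = 68,660 × €77.87 = €5,346,554.20.
Subtracting fixed costs: EBIT = €5,346,554.20 − €1,818,600 = €3,527,954.20.
DOL = contribution ÷ EBIT = €5,346,554.20 ÷ €3,527,954.20 = 1.5155.

1.52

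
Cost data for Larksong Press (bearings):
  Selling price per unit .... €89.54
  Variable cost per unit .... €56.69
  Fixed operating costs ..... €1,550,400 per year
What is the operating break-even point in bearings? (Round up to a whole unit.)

47,197 bearings

Unit CM = price − variable cost = €89.54 − €56.69 = €32.85.
Units to break even: €1,550,400 ÷ €32.85 = 47,196.35, rounded up to 47,197.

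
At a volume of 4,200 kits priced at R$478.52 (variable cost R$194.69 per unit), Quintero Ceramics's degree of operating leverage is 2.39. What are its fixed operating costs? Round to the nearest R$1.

At 4,200 units, contribution = 4,200 × R$283.83 = R$1,192,086.00.
DOL = contribution / EBIT, so EBIT = R$1,192,086.00 / 2.39 = R$498,780.75.
And FC = contribution − EBIT = R$1,192,086.00 − R$498,780.75 = R$693,305.

R$693,305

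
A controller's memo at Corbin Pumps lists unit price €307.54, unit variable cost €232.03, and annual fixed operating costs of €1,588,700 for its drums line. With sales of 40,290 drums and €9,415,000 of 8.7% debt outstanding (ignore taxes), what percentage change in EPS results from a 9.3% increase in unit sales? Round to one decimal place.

Total contribution margin = 40,290 × €75.51 = €3,042,297.90.
EBIT = €3,042,297.90 − €1,588,700 = €1,453,597.90.
After interest of €819,105.00, pre-tax earnings = €634,492.90.
DCL = total CM / (EBIT − I) = €3,042,297.90 / €634,492.90 = 4.7948.
EPS therefore changes by 4.7948 × (+9.3%) = +44.6%.

+44.6%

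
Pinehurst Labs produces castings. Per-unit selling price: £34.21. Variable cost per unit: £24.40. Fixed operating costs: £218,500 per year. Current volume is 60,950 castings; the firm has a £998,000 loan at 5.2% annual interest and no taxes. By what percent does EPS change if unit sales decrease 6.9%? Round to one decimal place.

At 60,950 units, contribution = 60,950 × £9.81 = £597,919.50.
Subtracting fixed costs: EBIT = £597,919.50 − £218,500 = £379,419.50.
After interest of £51,896.00, pre-tax earnings = £327,523.50.
Degree of combined leverage = contribution ÷ (EBIT − I) = £597,919.50 ÷ £327,523.50 = 1.8256.
EPS therefore changes by 1.8256 × (-6.9%) = -12.6%.

-12.6%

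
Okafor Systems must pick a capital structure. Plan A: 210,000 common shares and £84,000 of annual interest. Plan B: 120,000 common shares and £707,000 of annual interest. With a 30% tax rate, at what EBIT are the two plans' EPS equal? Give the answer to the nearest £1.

£1,537,667

At indifference, (EBIT − 84,000)(1 − t)/210,000 = (EBIT − 707,000)(1 − t)/120,000.
Cancelling (1 − t) and cross-multiplying: 120,000·(EBIT − 84,000) = 210,000·(EBIT − 707,000).
Solving, EBIT = (707,000·210,000 − 84,000·120,000) / (210,000 − 120,000) = 138,390,000,000 / 90,000 = 1,537,666.67.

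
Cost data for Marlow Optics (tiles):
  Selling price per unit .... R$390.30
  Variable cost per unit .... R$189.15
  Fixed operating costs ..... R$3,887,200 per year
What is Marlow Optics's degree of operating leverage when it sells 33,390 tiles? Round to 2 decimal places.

Total contribution margin = 33,390 × R$201.15 = R$6,716,398.50.
Operating income = contribution − fixed costs = R$6,716,398.50 − R$3,887,200 = R$2,829,198.50.
So DOL = total CM / EBIT = R$6,716,398.50 / R$2,829,198.50 = 2.3740.

2.37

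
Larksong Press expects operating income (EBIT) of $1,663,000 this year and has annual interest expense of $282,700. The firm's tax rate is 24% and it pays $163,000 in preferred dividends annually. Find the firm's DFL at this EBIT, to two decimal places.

1.43

Interest = $282,700.00.
Pre-tax preferred-dividend burden = $163,000 ÷ (1 − 0.24) = $214,473.68.
DFL = EBIT ÷ [EBIT − I − D_p/(1−t)] = $1,663,000 ÷ [$1,663,000 − $282,700.00 − $214,473.68] = $1,663,000 ÷ $1,165,826.32 = 1.4265.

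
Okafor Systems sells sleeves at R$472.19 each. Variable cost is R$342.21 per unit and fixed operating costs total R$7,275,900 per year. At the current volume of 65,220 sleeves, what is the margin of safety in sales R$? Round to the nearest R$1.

R$4,364,418

Each unit contributes R$472.19 − R$342.21 = R$129.98. Break-even units = R$7,275,900 ÷ R$129.98 = 55,977.07; break-even revenue = 55,977.07 × R$472.19 = R$26,431,814.29.
Current sales = 65,220 × R$472.19 = R$30,796,231.80.
Margin of safety = R$30,796,231.80 − R$26,431,814.29 = R$4,364,418.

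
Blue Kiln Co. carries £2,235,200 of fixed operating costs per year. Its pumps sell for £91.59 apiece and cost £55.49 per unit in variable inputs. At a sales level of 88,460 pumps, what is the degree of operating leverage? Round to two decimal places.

3.33

Total contribution margin = 88,460 × £36.10 = £3,193,406.00.
EBIT = £3,193,406.00 − £2,235,200 = £958,206.00.
So DOL = total CM / EBIT = £3,193,406.00 / £958,206.00 = 3.3327.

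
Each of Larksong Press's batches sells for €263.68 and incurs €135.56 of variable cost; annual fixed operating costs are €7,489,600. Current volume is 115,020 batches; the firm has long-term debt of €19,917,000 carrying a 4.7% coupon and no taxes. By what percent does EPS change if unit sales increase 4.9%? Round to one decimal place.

+11.4%

At 115,020 units, contribution = 115,020 × €128.12 = €14,736,362.40.
Subtracting fixed costs: EBIT = €14,736,362.40 − €7,489,600 = €7,246,762.40.
Interest = €936,099.00, so EBIT − I = €6,310,663.40.
DCL = total CM / (EBIT − I) = €14,736,362.40 / €6,310,663.40 = 2.3352.
%ΔEPS = DCL × %ΔSales = 2.3352 × +4.9% = +11.4%.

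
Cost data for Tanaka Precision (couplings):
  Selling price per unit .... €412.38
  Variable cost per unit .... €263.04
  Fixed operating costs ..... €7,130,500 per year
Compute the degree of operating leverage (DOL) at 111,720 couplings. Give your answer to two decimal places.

Total contribution margin = 111,720 × €149.34 = €16,684,264.80.
Subtracting fixed costs: EBIT = €16,684,264.80 − €7,130,500 = €9,553,764.80.
DOL = contribution ÷ EBIT = €16,684,264.80 ÷ €9,553,764.80 = 1.7464.

1.75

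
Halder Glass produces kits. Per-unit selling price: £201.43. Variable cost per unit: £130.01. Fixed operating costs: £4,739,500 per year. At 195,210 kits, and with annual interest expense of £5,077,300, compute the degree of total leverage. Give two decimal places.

3.38

At 195,210 units, contribution = 195,210 × £71.42 = £13,941,898.20.
Subtracting fixed costs: EBIT = £13,941,898.20 − £4,739,500 = £9,202,398.20. Interest = £5,077,300.00, so EBIT − I = £4,125,098.20.
DCL = contribution ÷ (EBIT − I) = £13,941,898.20 ÷ £4,125,098.20 = 3.3798.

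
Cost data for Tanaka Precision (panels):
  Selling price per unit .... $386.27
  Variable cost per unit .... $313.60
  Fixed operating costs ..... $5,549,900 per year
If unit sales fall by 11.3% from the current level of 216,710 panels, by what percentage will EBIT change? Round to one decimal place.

-17.4%

At 216,710 units, contribution = 216,710 × $72.67 = $15,748,315.70.
Subtracting fixed costs: EBIT = $15,748,315.70 − $5,549,900 = $10,198,415.70.
DOL = contribution ÷ EBIT = $15,748,315.70 ÷ $10,198,415.70 = 1.5442.
So EBIT moves 1.5442 × (-11.3%) = -17.4%.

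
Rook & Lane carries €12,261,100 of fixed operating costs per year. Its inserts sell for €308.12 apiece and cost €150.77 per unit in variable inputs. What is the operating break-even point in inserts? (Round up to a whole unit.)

77,923 inserts

Each unit contributes €308.12 − €150.77 = €157.35.
Units to break even: €12,261,100 ÷ €157.35 = 77,922.47, rounded up to 77,923.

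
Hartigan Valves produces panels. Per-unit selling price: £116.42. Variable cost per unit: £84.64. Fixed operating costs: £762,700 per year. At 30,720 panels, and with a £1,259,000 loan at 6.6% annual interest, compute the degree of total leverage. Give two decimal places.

7.48

Total contribution margin = 30,720 × £31.78 = £976,281.60.
EBIT = £976,281.60 − £762,700 = £213,581.60. Interest = £83,094.00, so EBIT − I = £130,487.60.
Degree of total leverage = total CM / (EBIT − interest) = £976,281.60 / £130,487.60 = 7.4818.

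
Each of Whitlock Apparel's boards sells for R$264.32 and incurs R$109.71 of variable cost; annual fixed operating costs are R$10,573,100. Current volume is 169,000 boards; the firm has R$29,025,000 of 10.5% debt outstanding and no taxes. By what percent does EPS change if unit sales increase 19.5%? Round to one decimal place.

At 169,000 units, contribution = 169,000 × R$154.61 = R$26,129,090.00.
Operating income = contribution − fixed costs = R$26,129,090.00 − R$10,573,100 = R$15,555,990.00.
Interest = R$3,047,625.00, so EBIT − I = R$12,508,365.00.
Degree of combined leverage = contribution ÷ (EBIT − I) = R$26,129,090.00 ÷ R$12,508,365.00 = 2.0889.
EPS therefore changes by 2.0889 × (+19.5%) = +40.7%.

+40.7%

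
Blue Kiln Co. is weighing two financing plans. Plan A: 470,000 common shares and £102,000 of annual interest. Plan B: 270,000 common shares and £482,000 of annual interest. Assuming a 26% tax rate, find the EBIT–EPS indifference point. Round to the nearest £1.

Set EPS_A = EPS_B: (EBIT − £102,000)(1 − 0.26) ÷ 470,000 = (EBIT − £482,000)(1 − 0.26) ÷ 270,000.
Cancelling (1 − t) and cross-multiplying: 270,000·(EBIT − 102,000) = 470,000·(EBIT − 482,000).
Solving, EBIT = (482,000·470,000 − 102,000·270,000) / (470,000 − 270,000) = 199,000,000,000 / 200,000 = 995,000.00.

£995,000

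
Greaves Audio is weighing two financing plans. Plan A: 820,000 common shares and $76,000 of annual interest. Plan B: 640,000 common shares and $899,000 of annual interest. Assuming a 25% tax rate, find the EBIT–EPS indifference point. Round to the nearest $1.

Set EPS_A = EPS_B: (EBIT − $76,000)(1 − 0.25) ÷ 820,000 = (EBIT − $899,000)(1 − 0.25) ÷ 640,000.
The (1 − t) factor cancels: (EBIT − 76,000) × 640,000 = (EBIT − 899,000) × 820,000.
Solving, EBIT = (899,000·820,000 − 76,000·640,000) / (820,000 − 640,000) = 688,540,000,000 / 180,000 = 3,825,222.22.

$3,825,222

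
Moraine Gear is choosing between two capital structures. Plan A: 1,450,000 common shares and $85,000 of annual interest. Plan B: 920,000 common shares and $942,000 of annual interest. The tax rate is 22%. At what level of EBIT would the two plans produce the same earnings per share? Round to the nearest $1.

$2,429,623

At indifference, (EBIT − 85,000)(1 − t)/1,450,000 = (EBIT − 942,000)(1 − t)/920,000.
The (1 − t) factor cancels: (EBIT − 85,000) × 920,000 = (EBIT − 942,000) × 1,450,000.
EBIT × (1,450,000 − 920,000) = 942,000 × 1,450,000 − 85,000 × 920,000 = 1,287,700,000,000, so EBIT = 1,287,700,000,000 ÷ 530,000 = 2,429,622.64.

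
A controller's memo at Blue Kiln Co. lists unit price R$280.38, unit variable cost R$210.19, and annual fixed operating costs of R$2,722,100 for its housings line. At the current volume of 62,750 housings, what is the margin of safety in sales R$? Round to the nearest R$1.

R$6,720,182

Each unit contributes R$280.38 − R$210.19 = R$70.19. Break-even units = R$2,722,100 ÷ R$70.19 = 38,781.88; break-even revenue = 38,781.88 × R$280.38 = R$10,873,662.89.
Current sales = 62,750 × R$280.38 = R$17,593,845.00.
Margin of safety = R$17,593,845.00 − R$10,873,662.89 = R$6,720,182.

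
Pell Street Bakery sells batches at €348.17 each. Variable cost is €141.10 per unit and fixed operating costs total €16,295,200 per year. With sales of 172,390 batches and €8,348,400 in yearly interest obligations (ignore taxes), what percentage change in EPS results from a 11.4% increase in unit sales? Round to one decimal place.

At 172,390 units, contribution = 172,390 × €207.07 = €35,696,797.30.
Subtracting fixed costs: EBIT = €35,696,797.30 − €16,295,200 = €19,401,597.30.
After interest of €8,348,400.00, pre-tax earnings = €11,053,197.30.
Degree of combined leverage = contribution ÷ (EBIT − I) = €35,696,797.30 ÷ €11,053,197.30 = 3.2295.
EPS therefore changes by 3.2295 × (+11.4%) = +36.8%.

+36.8%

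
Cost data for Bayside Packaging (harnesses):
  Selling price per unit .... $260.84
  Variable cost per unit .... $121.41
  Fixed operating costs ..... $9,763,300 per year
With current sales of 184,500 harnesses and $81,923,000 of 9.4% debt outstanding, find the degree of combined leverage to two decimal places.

Total contribution margin = 184,500 × $139.43 = $25,724,835.00.
EBIT = $25,724,835.00 − $9,763,300 = $15,961,535.00. Interest = $7,700,762.00, so EBIT − I = $8,260,773.00.
DCL = contribution ÷ (EBIT − I) = $25,724,835.00 ÷ $8,260,773.00 = 3.1141.

3.11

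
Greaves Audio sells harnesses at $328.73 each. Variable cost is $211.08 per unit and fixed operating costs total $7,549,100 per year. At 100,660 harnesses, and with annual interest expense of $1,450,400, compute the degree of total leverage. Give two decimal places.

Contribution at this volume is 100,660 × $117.65 = $11,842,649.00.
Subtracting fixed costs: EBIT = $11,842,649.00 − $7,549,100 = $4,293,549.00. Interest = $1,450,400.00, so EBIT − I = $2,843,149.00.
Degree of total leverage = total CM / (EBIT − interest) = $11,842,649.00 / $2,843,149.00 = 4.1653.

4.17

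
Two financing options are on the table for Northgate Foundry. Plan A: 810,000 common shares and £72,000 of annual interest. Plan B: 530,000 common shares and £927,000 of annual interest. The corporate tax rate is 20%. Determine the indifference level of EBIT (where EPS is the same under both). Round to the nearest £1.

£2,545,393

Set EPS_A = EPS_B: (EBIT − £72,000)(1 − 0.20) ÷ 810,000 = (EBIT − £927,000)(1 − 0.20) ÷ 530,000.
Cancelling (1 − t) and cross-multiplying: 530,000·(EBIT − 72,000) = 810,000·(EBIT − 927,000).
Solving, EBIT = (927,000·810,000 − 72,000·530,000) / (810,000 − 530,000) = 712,710,000,000 / 280,000 = 2,545,392.86.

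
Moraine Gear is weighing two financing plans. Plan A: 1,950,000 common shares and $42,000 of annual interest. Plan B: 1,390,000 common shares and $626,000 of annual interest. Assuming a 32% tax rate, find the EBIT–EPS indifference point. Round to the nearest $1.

$2,075,571

Set EPS_A = EPS_B: (EBIT − $42,000)(1 − 0.32) ÷ 1,950,000 = (EBIT − $626,000)(1 − 0.32) ÷ 1,390,000.
The (1 − t) factor cancels: (EBIT − 42,000) × 1,390,000 = (EBIT − 626,000) × 1,950,000.
Solving, EBIT = (626,000·1,950,000 − 42,000·1,390,000) / (1,950,000 − 1,390,000) = 1,162,320,000,000 / 560,000 = 2,075,571.43.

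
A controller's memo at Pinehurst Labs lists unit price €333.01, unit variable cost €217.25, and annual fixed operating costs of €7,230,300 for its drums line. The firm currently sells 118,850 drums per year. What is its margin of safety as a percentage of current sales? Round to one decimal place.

Each unit contributes €333.01 − €217.25 = €115.76. Break-even units = €7,230,300 ÷ €115.76 = 62,459.40; break-even revenue = 62,459.40 × €333.01 = €20,799,604.38.
Current sales = 118,850 × €333.01 = €39,578,238.50.
Margin of safety = (€39,578,238.50 − €20,799,604.38) ÷ €39,578,238.50 = 47.4%.

47.4%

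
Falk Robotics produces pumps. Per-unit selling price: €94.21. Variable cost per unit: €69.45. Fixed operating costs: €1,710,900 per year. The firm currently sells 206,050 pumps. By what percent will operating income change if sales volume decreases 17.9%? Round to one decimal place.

-26.9%

Contribution at this volume is 206,050 × €24.76 = €5,101,798.00.
Subtracting fixed costs: EBIT = €5,101,798.00 − €1,710,900 = €3,390,898.00.
DOL = contribution ÷ EBIT = €5,101,798.00 ÷ €3,390,898.00 = 1.5046.
Operating income changes by 1.5046 × -17.9% = -26.9%.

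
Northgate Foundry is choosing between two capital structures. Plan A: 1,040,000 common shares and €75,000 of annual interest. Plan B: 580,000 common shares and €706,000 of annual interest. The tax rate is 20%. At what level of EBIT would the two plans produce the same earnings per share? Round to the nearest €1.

€1,501,609

Set EPS_A = EPS_B: (EBIT − €75,000)(1 − 0.20) ÷ 1,040,000 = (EBIT − €706,000)(1 − 0.20) ÷ 580,000.
The (1 − t) factor cancels: (EBIT − 75,000) × 580,000 = (EBIT − 706,000) × 1,040,000.
Solving, EBIT = (706,000·1,040,000 − 75,000·580,000) / (1,040,000 − 580,000) = 690,740,000,000 / 460,000 = 1,501,608.70.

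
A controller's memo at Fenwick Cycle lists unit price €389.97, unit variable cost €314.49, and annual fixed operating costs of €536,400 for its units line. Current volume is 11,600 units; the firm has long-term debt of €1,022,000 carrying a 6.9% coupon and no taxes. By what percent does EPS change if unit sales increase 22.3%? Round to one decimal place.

+72.7%

Contribution at this volume is 11,600 × €75.48 = €875,568.00.
Subtracting fixed costs: EBIT = €875,568.00 − €536,400 = €339,168.00.
Interest = €70,518.00, so EBIT − I = €268,650.00.
Degree of combined leverage = contribution ÷ (EBIT − I) = €875,568.00 ÷ €268,650.00 = 3.2591.
EPS therefore changes by 3.2591 × (+22.3%) = +72.7%.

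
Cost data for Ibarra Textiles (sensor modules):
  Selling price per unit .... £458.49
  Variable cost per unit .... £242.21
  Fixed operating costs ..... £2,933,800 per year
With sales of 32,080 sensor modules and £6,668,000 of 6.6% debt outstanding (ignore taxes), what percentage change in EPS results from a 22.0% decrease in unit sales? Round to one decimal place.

-42.8%

At 32,080 units, contribution = 32,080 × £216.28 = £6,938,262.40.
Operating income = contribution − fixed costs = £6,938,262.40 − £2,933,800 = £4,004,462.40.
After interest of £440,088.00, pre-tax earnings = £3,564,374.40.
Degree of combined leverage = contribution ÷ (EBIT − I) = £6,938,262.40 ÷ £3,564,374.40 = 1.9466.
%ΔEPS = DCL × %ΔSales = 1.9466 × -22.0% = -42.8%.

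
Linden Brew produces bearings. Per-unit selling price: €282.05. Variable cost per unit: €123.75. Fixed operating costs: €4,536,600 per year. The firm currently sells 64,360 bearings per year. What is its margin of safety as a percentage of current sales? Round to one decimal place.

55.5%

Unit CM = price − variable cost = €282.05 − €123.75 = €158.30. Break-even units = €4,536,600 ÷ €158.30 = 28,658.24; break-even revenue = 28,658.24 × €282.05 = €8,083,057.68.
Current sales = 64,360 × €282.05 = €18,152,738.00.
Margin of safety = (€18,152,738.00 − €8,083,057.68) ÷ €18,152,738.00 = 55.5%.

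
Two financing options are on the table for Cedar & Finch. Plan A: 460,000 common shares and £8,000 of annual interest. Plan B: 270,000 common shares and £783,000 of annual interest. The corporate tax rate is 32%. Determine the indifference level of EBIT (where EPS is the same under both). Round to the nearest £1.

Set EPS_A = EPS_B: (EBIT − £8,000)(1 − 0.32) ÷ 460,000 = (EBIT − £783,000)(1 − 0.32) ÷ 270,000.
Cancelling (1 − t) and cross-multiplying: 270,000·(EBIT − 8,000) = 460,000·(EBIT − 783,000).
Solving, EBIT = (783,000·460,000 − 8,000·270,000) / (460,000 − 270,000) = 358,020,000,000 / 190,000 = 1,884,315.79.

£1,884,316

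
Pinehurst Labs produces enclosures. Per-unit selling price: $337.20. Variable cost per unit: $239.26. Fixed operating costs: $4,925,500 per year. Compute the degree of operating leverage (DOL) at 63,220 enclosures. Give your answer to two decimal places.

4.89

Contribution at this volume is 63,220 × $97.94 = $6,191,766.80.
Operating income = contribution − fixed costs = $6,191,766.80 − $4,925,500 = $1,266,266.80.
Degree of operating leverage = $6,191,766.80 / $1,266,266.80 = 4.8898.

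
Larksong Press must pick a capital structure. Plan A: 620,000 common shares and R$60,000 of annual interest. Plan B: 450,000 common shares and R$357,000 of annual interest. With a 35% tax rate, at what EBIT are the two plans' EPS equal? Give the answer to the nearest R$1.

R$1,143,176

Set EPS_A = EPS_B: (EBIT − R$60,000)(1 − 0.35) ÷ 620,000 = (EBIT − R$357,000)(1 − 0.35) ÷ 450,000.
The (1 − t) factor cancels: (EBIT − 60,000) × 450,000 = (EBIT − 357,000) × 620,000.
EBIT × (620,000 − 450,000) = 357,000 × 620,000 − 60,000 × 450,000 = 194,340,000,000, so EBIT = 194,340,000,000 ÷ 170,000 = 1,143,176.47.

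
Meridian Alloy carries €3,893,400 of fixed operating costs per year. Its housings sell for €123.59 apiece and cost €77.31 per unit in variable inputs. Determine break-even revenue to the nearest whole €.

€10,397,262

Contribution margin per unit = €123.59 − €77.31 = €46.28, a CM ratio of €46.28 ÷ €123.59 = 0.3745.
Break-even sales = FC ÷ CM ratio = €3,893,400 × €123.59 / €46.28 = €10,397,262.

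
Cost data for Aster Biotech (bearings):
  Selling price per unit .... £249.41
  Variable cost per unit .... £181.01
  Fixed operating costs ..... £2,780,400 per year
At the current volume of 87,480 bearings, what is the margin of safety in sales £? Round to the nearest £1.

Each unit contributes £249.41 − £181.01 = £68.40. Break-even units = £2,780,400 ÷ £68.40 = 40,649.12; break-even revenue = 40,649.12 × £249.41 = £10,138,297.72.
Current sales = 87,480 × £249.41 = £21,818,386.80.
Margin of safety = £21,818,386.80 − £10,138,297.72 = £11,680,089.

£11,680,089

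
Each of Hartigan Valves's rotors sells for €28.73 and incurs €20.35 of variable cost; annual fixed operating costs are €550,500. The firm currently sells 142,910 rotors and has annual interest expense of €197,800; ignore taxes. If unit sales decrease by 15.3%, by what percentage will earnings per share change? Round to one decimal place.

At 142,910 units, contribution = 142,910 × €8.38 = €1,197,585.80.
Subtracting fixed costs: EBIT = €1,197,585.80 − €550,500 = €647,085.80.
Interest = €197,800.00, so EBIT − I = €449,285.80.
DCL = total CM / (EBIT − I) = €1,197,585.80 / €449,285.80 = 2.6655.
%ΔEPS = DCL × %ΔSales = 2.6655 × -15.3% = -40.8%.

-40.8%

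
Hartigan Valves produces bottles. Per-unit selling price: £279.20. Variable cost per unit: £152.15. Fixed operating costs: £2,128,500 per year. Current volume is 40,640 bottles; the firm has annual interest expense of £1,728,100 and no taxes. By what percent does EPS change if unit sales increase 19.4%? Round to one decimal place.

+76.7%

Contribution at this volume is 40,640 × £127.05 = £5,163,312.00.
Operating income = contribution − fixed costs = £5,163,312.00 − £2,128,500 = £3,034,812.00.
Interest = £1,728,100.00, so EBIT − I = £1,306,712.00.
DCL = total CM / (EBIT − I) = £5,163,312.00 / £1,306,712.00 = 3.9514.
EPS therefore changes by 3.9514 × (+19.4%) = +76.7%.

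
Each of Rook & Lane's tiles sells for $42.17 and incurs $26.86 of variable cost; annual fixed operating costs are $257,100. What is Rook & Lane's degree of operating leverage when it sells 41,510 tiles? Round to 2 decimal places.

1.68

At 41,510 units, contribution = 41,510 × $15.31 = $635,518.10.
Operating income = contribution − fixed costs = $635,518.10 − $257,100 = $378,418.10.
Degree of operating leverage = $635,518.10 / $378,418.10 = 1.6794.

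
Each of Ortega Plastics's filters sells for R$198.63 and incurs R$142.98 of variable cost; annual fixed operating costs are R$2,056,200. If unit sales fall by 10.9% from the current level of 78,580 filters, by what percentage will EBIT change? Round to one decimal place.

Contribution at this volume is 78,580 × R$55.65 = R$4,372,977.00.
EBIT = R$4,372,977.00 − R$2,056,200 = R$2,316,777.00.
Degree of operating leverage = R$4,372,977.00 / R$2,316,777.00 = 1.8875.
Operating income changes by 1.8875 × -10.9% = -20.6%.

-20.6%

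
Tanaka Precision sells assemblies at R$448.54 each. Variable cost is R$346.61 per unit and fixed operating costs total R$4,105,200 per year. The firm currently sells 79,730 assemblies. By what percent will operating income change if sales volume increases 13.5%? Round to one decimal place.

+27.3%

Total contribution margin = 79,730 × R$101.93 = R$8,126,878.90.
Operating income = contribution − fixed costs = R$8,126,878.90 − R$4,105,200 = R$4,021,678.90.
So DOL = total CM / EBIT = R$8,126,878.90 / R$4,021,678.90 = 2.0208.
%ΔEBIT = DOL × %ΔSales = 2.0208 × +13.5% = +27.3%.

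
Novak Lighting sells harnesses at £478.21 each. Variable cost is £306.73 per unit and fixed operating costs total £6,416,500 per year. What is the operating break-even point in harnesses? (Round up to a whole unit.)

Each unit contributes £478.21 − £306.73 = £171.48.
Break-even volume = fixed costs ÷ CM per unit = £6,416,500 ÷ £171.48 = 37,418.36, so 37,419 harnesses.

37,419 harnesses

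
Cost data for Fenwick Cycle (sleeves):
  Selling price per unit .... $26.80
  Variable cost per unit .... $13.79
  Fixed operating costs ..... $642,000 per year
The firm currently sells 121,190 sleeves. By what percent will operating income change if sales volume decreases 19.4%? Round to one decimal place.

-32.7%

Total contribution margin = 121,190 × $13.01 = $1,576,681.90.
Subtracting fixed costs: EBIT = $1,576,681.90 − $642,000 = $934,681.90.
Degree of operating leverage = $1,576,681.90 / $934,681.90 = 1.6869.
Operating income changes by 1.6869 × -19.4% = -32.7%.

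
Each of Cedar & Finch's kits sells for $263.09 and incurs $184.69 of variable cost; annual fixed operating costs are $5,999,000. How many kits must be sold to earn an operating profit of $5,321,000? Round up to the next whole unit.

Contribution margin per unit = $263.09 − $184.69 = $78.40.
Required volume = (fixed costs + target profit) ÷ CM = ($5,999,000 + $5,321,000) ÷ $78.40 = 144,387.76, so 144,388 kits.

144,388 kits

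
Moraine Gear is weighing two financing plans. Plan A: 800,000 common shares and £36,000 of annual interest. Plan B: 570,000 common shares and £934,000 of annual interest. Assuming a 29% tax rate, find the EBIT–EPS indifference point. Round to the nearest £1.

At indifference, (EBIT − 36,000)(1 − t)/800,000 = (EBIT − 934,000)(1 − t)/570,000.
The (1 − t) factor cancels: (EBIT − 36,000) × 570,000 = (EBIT − 934,000) × 800,000.
Solving, EBIT = (934,000·800,000 − 36,000·570,000) / (800,000 − 570,000) = 726,680,000,000 / 230,000 = 3,159,478.26.

£3,159,478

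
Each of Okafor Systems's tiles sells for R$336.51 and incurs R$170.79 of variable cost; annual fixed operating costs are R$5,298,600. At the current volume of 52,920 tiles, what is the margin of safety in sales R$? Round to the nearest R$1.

Contribution margin per unit = R$336.51 − R$170.79 = R$165.72. Break-even units = R$5,298,600 ÷ R$165.72 = 31,973.21; break-even revenue = 31,973.21 × R$336.51 = R$10,759,304.16.
Current sales = 52,920 × R$336.51 = R$17,808,109.20.
Margin of safety = R$17,808,109.20 − R$10,759,304.16 = R$7,048,805.

R$7,048,805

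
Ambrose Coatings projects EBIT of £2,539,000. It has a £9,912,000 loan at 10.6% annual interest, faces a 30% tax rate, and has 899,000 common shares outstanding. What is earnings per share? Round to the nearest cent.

Interest = £1,050,672.00, so EBT = £2,539,000 − £1,050,672.00 = £1,488,328.00.
After tax at 30%: net income = £1,488,328.00 × 0.70 = £1,041,829.60.
Per share: £1,041,829.60 / 899,000 shares = £1.16.

£1.16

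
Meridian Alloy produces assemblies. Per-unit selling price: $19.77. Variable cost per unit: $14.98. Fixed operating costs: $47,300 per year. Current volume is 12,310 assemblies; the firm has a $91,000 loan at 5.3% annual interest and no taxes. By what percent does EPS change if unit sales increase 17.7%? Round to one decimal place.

Total contribution margin = 12,310 × $4.79 = $58,964.90.
EBIT = $58,964.90 − $47,300 = $11,664.90.
After interest of $4,823.00, pre-tax earnings = $6,841.90.
DCL = total CM / (EBIT − I) = $58,964.90 / $6,841.90 = 8.6182.
EPS therefore changes by 8.6182 × (+17.7%) = +152.5%.

+152.5%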